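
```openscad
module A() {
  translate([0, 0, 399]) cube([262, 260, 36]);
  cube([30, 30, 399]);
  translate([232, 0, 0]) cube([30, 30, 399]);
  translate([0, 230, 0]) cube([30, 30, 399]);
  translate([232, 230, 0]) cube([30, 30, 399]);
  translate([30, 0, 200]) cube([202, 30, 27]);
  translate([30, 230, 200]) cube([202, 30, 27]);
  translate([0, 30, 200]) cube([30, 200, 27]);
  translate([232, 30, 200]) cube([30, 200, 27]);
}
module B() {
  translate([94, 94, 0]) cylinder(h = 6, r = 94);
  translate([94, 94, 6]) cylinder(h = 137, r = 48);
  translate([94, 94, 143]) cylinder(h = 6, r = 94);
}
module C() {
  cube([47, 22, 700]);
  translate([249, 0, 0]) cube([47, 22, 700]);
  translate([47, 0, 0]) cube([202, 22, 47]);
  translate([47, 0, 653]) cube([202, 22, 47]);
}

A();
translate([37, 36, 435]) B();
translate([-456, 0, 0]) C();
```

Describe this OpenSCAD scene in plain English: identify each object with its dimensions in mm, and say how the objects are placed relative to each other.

A is a simple wooden stool: a rectangular seat 262 mm (x) by 260 mm (y), 36 mm thick, top face at z = 435 mm, on four square legs, each 30×30 mm in cross-section. The legs rest on z = 0, each flush with a corner of the seat. Four stretchers, 30 mm wide and 27 mm tall, connect adjacent legs with their undersides at z = 200 mm, each running between the inner faces of the legs it joins and aligned with the legs' outer faces on the other axis.

B is a spool: two coaxial disc flanges of radius 94 mm and thickness 6 mm, joined by a core cylinder of radius 48 mm and height 137 mm. The lower flange rests on z = 0 and the three cylinders share a vertical axis.

C is a rectangular picture frame lying in the x–z plane (depth along y). The opening is 202 mm wide (x) by 606 mm tall (z), surrounded by a border 47 mm wide on all four sides. The frame is 22 mm deep and is made of two full-height vertical stiles with two horizontal rails fitted between them.

The spool is on top of the stool, centred. The picture frame is on the floor beside the stool on its −x side.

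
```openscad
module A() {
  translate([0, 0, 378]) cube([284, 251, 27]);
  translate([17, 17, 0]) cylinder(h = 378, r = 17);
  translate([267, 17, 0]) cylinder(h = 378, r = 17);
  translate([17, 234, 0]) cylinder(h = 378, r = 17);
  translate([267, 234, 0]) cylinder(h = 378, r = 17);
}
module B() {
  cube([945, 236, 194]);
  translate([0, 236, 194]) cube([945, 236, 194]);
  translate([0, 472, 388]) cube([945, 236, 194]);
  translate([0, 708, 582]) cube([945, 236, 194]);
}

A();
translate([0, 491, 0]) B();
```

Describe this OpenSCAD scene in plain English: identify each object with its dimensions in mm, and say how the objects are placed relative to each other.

A is a four-legged stool. The seat is a 284×251×27 mm slab whose top surface is at z = 405 mm; four round legs, each 34 mm in diameter, run from the floor (z = 0) to the underside of the seat, each leg's axis is inset half a diameter from the nearest pair of seat edges (so the leg's bounding box is flush with the corner).

B is a straight staircase of 4 solid steps. Each step is 945 mm wide (x), 236 mm deep (y, the going) and 194 mm tall (the rise). The first step rests on the floor; each subsequent step sits one going further in +y and one rise higher in +z, directly behind and above the previous step with no overlap.

The staircase is on the floor beside the stool on its +y side.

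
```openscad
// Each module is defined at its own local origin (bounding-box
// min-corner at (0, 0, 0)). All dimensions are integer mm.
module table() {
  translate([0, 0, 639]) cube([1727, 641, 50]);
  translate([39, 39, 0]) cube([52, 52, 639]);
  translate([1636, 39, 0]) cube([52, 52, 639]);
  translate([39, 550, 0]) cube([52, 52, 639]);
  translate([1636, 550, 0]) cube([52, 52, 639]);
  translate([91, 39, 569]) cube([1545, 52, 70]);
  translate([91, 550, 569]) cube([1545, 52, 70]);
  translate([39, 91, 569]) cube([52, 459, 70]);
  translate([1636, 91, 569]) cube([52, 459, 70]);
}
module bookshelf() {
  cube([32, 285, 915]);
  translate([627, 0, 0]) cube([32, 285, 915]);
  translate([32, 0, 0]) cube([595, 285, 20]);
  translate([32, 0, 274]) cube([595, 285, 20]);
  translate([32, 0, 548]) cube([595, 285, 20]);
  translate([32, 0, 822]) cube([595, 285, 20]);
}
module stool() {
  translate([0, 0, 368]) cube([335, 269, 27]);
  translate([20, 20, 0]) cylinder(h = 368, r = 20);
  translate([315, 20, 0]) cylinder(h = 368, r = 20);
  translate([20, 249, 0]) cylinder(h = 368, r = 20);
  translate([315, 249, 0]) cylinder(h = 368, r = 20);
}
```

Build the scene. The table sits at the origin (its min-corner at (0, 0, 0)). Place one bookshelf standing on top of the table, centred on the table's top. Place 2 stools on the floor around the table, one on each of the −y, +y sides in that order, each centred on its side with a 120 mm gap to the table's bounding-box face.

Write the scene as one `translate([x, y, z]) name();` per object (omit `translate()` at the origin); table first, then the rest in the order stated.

table();
translate([534, 178, 689]) bookshelf();
translate([696, -389, 0]) stool();
translate([696, 761, 0]) stool();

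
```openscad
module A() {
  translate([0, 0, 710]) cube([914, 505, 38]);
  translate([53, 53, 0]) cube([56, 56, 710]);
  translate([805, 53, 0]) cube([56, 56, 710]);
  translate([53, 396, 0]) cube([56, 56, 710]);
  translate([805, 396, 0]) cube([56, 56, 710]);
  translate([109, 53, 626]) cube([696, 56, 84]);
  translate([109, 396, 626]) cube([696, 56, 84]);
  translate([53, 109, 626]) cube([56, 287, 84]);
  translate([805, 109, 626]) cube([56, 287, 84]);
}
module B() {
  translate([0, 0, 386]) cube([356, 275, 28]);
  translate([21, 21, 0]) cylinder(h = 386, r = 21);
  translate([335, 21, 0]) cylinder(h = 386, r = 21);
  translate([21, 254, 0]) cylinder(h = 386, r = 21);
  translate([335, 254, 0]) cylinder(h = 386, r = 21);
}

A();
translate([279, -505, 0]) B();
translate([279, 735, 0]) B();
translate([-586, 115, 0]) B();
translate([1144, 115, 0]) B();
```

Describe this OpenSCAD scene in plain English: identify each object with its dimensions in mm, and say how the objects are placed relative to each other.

A is a table: top 914 mm (x) × 505 mm (y), 38 mm thick, upper face at z = 748 mm, on four 56×56 mm square legs, each inset 53 mm from the nearest pair of top edges, running from z = 0 to the bottom of the top. Four apron rails, 56 mm thick and 84 mm tall, run between adjacent legs with their top edges flush with the underside of the top and their outer faces flush with the legs' outer faces.

B is a simple wooden stool: a rectangular seat 356 mm (x) by 275 mm (y), 28 mm thick, top face at z = 414 mm, on four round legs, each 42 mm in diameter. The legs rest on z = 0, each leg's axis is inset half a diameter from the nearest pair of seat edges (so the leg's bounding box is flush with the corner).

Four stools sit around the table at the −y, +y, −x, +x sides.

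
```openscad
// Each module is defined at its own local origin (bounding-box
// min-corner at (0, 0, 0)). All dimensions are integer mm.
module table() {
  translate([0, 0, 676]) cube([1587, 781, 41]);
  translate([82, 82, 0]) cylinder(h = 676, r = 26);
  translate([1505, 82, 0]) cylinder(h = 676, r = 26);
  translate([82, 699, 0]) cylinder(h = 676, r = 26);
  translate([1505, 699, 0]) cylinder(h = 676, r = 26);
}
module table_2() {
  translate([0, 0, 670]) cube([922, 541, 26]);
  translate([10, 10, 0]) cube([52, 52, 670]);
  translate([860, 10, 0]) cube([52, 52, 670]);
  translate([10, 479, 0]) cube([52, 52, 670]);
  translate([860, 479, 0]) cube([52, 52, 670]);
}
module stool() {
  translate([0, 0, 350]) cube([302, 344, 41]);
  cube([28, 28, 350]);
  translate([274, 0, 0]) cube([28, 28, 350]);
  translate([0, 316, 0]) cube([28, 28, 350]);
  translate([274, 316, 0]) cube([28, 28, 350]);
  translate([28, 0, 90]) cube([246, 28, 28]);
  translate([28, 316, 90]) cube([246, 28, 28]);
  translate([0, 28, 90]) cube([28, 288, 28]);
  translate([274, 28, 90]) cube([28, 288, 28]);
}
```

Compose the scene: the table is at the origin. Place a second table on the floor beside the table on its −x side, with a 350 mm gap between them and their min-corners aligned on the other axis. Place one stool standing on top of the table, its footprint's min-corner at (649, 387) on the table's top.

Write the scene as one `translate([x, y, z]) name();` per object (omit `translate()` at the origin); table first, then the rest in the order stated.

table();
translate([-1272, 0, 0]) table_2();
translate([649, 387, 717]) stool();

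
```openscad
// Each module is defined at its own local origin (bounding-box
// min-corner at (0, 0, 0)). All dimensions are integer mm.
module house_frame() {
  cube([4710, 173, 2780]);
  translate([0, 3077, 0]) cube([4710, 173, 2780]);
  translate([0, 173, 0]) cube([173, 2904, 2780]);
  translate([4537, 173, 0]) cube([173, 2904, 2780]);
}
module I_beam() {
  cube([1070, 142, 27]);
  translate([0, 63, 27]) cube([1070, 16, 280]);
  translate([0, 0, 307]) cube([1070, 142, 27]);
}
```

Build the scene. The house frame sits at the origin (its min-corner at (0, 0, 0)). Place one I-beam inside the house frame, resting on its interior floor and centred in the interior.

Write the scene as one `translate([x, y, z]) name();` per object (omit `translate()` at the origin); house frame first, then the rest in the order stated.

house_frame();
translate([1820, 1554, 0]) I_beam();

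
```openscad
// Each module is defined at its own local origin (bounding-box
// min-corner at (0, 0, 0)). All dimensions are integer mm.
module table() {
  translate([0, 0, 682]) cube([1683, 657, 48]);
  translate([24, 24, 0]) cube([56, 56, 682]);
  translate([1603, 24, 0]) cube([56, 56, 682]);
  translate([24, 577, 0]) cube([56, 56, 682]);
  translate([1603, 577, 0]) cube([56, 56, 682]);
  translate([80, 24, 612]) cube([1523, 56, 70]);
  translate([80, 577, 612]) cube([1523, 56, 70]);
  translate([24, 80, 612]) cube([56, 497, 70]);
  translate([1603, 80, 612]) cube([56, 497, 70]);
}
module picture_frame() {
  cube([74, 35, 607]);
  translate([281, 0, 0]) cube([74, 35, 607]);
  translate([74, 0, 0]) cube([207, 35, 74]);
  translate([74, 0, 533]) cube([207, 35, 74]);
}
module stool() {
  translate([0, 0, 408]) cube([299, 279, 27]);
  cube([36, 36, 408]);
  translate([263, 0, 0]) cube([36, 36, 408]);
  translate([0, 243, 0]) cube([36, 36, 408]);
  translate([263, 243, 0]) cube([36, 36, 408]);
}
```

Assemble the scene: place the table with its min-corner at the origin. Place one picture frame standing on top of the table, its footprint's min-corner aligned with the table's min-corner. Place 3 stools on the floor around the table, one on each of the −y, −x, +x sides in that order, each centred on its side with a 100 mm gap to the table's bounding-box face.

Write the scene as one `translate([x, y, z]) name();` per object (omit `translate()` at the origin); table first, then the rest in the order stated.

table();
translate([0, 0, 730]) picture_frame();
translate([692, -379, 0]) stool();
translate([-399, 189, 0]) stool();
translate([1783, 189, 0]) stool();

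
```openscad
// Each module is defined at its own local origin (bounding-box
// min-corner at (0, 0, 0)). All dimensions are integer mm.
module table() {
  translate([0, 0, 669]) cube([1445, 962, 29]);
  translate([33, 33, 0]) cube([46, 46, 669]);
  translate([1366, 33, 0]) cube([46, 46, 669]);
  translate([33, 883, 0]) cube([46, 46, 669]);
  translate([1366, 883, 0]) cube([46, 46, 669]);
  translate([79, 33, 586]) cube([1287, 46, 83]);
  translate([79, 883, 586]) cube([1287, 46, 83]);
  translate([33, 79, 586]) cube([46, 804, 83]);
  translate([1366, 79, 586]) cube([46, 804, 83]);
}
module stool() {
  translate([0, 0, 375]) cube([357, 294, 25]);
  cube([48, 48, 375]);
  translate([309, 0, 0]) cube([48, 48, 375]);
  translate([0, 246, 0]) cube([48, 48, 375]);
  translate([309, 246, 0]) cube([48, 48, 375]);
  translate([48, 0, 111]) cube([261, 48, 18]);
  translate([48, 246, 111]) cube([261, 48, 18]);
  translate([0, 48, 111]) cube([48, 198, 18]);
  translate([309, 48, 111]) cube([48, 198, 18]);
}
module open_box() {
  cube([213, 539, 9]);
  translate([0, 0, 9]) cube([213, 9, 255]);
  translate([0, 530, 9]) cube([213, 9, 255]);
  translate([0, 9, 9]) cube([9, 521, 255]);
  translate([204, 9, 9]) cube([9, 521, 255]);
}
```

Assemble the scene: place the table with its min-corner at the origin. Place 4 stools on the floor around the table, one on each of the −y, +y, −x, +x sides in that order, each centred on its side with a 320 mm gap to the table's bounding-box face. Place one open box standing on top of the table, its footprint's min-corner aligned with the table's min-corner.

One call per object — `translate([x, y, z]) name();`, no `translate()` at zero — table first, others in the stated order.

table();
translate([544, -614, 0]) stool();
translate([544, 1282, 0]) stool();
translate([-677, 334, 0]) stool();
translate([1765, 334, 0]) stool();
translate([0, 0, 698]) open_box();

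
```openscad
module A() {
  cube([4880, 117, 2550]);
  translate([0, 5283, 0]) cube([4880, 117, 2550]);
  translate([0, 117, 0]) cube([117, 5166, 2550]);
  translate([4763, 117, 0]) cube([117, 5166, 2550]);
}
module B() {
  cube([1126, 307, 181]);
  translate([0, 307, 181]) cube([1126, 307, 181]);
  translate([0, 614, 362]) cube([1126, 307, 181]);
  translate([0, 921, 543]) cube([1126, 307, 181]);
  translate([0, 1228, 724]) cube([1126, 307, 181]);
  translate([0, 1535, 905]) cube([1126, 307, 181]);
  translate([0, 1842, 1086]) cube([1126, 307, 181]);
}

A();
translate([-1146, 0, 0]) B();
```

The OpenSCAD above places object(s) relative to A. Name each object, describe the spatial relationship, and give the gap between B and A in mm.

A is a house frame. B is a staircase. The staircase is on the floor beside the house frame on its −x side. The gap between the staircase and the house frame is 20 mm.

The staircase's nearest face is 20 mm from the house frame's −x face.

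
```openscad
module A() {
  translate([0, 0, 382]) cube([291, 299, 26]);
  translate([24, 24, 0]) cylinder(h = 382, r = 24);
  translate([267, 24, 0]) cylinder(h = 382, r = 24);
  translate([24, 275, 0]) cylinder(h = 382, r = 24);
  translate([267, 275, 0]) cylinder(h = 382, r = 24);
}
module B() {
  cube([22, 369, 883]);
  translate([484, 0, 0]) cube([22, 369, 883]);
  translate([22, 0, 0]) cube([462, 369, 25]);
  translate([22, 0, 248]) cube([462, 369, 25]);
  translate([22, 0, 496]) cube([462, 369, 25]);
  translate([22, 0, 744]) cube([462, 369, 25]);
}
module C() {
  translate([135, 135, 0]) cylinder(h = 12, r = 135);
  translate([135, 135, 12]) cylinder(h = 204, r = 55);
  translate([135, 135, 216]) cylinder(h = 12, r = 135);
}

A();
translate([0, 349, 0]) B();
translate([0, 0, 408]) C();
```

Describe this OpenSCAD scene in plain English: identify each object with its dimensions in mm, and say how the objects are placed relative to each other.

A is a four-legged stool. The seat is a 291×299×26 mm slab whose top surface is at z = 408 mm; four round legs, each 48 mm in diameter, run from the floor (z = 0) to the underside of the seat, each leg's axis is inset half a diameter from the nearest pair of seat edges (so the leg's bounding box is flush with the corner).

B is a bookshelf 506 mm wide overall, 369 mm deep and 883 mm tall. The two sides are 22 mm thick vertical panels. 4 horizontal shelves of 25 mm thickness span between the inner faces of the sides; the lowest shelf sits on the floor and shelves are stacked with a clear vertical gap of 223 mm between each pair.

C is a spool: two coaxial disc flanges of radius 135 mm and thickness 12 mm, joined by a core cylinder of radius 55 mm and height 204 mm. The lower flange rests on z = 0 and the three cylinders share a vertical axis.

The bookshelf is on the floor beside the stool on its +y side. The spool is on top of the stool.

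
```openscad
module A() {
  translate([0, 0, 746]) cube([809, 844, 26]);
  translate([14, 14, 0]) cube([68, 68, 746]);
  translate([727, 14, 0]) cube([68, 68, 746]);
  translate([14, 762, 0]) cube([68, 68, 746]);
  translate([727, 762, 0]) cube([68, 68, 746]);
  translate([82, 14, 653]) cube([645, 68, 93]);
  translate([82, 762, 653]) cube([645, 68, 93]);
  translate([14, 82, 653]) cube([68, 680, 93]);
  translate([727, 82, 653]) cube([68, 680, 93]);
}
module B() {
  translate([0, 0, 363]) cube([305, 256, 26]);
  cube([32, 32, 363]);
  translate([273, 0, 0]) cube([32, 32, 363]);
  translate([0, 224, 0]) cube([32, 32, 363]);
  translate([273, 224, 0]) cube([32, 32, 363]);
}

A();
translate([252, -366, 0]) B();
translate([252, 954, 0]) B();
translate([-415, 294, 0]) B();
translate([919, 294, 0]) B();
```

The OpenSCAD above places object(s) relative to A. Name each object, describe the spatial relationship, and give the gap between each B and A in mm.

Each stool's nearest face is 110 mm from the table's bounding box.

A is a table. B is a stool. Four stools sit around the table at the −y, +y, −x, +x sides. The gap between each stool and the table is 110 mm.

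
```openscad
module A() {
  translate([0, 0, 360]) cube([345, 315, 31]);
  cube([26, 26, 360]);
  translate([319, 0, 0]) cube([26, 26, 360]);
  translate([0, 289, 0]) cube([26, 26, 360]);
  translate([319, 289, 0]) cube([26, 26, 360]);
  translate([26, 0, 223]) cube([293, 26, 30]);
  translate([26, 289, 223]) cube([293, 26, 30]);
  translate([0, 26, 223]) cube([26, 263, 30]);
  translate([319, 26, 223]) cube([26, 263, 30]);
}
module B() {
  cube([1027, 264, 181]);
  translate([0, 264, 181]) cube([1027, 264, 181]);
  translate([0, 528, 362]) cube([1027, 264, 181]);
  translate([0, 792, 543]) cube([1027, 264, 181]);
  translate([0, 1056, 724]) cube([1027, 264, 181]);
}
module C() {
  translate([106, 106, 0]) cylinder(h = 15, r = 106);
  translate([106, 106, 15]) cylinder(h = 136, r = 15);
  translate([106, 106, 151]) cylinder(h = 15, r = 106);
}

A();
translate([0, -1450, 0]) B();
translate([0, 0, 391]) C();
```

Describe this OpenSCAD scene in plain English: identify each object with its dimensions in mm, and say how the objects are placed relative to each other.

A is a four-legged stool. The seat is 345×315 mm, 31 mm thick, top at z = 391 mm. It stands on four square legs, each 26×26 mm in cross-section, from z = 0 to the seat underside, each flush with a corner of the seat. Four stretchers, 26 mm wide and 30 mm tall, connect adjacent legs with their undersides at z = 223 mm, each running between the inner faces of the legs it joins and aligned with the legs' outer faces on the other axis.

B is a straight staircase of 5 solid steps. Each step is 1027 mm wide (x), 264 mm deep (y, the going) and 181 mm tall (the rise). The first step rests on the floor; each subsequent step sits one going further in +y and one rise higher in +z, directly behind and above the previous step with no overlap.

C is a spool: two coaxial disc flanges of radius 106 mm and thickness 15 mm, joined by a core cylinder of radius 15 mm and height 136 mm. The lower flange rests on z = 0 and the three cylinders share a vertical axis.

The staircase is on the floor beside the stool on its −y side. The spool is on top of the stool.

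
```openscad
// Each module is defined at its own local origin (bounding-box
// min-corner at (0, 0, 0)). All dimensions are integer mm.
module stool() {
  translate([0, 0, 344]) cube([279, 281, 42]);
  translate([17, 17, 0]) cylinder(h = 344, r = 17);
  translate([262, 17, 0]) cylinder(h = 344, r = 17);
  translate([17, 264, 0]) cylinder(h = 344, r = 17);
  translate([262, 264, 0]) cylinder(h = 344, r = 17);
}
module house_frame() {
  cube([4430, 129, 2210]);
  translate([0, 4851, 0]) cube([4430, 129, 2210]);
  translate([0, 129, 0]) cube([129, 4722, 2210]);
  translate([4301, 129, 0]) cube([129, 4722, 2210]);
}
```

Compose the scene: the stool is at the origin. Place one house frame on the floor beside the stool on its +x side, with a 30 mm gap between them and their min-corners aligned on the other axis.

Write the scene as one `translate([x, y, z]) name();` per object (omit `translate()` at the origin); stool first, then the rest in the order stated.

stool();
translate([309, 0, 0]) house_frame();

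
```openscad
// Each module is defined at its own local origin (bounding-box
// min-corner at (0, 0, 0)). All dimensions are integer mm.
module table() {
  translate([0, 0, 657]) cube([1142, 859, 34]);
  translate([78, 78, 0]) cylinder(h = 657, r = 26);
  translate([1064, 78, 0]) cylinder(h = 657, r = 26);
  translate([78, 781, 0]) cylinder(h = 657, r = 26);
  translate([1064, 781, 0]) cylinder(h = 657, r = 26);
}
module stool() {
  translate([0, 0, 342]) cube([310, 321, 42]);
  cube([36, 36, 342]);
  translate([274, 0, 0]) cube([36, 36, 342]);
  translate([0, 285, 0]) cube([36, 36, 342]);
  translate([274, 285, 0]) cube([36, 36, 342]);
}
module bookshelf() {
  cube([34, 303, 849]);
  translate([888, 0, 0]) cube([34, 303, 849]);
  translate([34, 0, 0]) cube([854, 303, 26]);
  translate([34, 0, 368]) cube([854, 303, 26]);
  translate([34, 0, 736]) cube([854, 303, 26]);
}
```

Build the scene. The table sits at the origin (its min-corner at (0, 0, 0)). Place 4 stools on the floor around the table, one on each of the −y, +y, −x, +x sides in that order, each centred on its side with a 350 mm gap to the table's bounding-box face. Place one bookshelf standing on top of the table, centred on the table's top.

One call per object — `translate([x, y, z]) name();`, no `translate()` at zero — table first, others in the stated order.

table();
translate([416, -671, 0]) stool();
translate([416, 1209, 0]) stool();
translate([-660, 269, 0]) stool();
translate([1492, 269, 0]) stool();
translate([110, 278, 691]) bookshelf();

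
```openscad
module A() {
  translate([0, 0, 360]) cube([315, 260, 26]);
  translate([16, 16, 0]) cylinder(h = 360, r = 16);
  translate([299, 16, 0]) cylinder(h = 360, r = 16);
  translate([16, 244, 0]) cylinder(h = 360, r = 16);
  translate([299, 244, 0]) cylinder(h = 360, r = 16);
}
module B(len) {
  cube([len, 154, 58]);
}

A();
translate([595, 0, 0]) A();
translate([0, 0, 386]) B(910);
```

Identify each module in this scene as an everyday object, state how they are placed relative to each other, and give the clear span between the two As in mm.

A is a stool. B is a beam. A beam spans the tops of two stools. The clear span between the two stools is 280 mm.

Second stool starts at x = 595; first ends at x = 315; clear span = 595 − 315 = 280 mm.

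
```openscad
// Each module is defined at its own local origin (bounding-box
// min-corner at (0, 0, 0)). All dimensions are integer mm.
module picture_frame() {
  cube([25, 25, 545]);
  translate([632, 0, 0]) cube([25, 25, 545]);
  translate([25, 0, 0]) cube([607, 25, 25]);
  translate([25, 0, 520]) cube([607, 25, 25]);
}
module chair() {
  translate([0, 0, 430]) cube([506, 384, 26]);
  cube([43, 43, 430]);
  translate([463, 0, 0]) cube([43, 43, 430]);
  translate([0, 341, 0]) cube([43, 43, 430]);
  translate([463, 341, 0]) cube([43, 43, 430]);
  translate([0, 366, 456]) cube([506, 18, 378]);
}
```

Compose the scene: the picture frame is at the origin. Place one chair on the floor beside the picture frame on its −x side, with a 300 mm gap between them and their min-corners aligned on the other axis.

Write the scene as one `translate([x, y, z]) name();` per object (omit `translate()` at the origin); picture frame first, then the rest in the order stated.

picture_frame();
translate([-806, 0, 0]) chair();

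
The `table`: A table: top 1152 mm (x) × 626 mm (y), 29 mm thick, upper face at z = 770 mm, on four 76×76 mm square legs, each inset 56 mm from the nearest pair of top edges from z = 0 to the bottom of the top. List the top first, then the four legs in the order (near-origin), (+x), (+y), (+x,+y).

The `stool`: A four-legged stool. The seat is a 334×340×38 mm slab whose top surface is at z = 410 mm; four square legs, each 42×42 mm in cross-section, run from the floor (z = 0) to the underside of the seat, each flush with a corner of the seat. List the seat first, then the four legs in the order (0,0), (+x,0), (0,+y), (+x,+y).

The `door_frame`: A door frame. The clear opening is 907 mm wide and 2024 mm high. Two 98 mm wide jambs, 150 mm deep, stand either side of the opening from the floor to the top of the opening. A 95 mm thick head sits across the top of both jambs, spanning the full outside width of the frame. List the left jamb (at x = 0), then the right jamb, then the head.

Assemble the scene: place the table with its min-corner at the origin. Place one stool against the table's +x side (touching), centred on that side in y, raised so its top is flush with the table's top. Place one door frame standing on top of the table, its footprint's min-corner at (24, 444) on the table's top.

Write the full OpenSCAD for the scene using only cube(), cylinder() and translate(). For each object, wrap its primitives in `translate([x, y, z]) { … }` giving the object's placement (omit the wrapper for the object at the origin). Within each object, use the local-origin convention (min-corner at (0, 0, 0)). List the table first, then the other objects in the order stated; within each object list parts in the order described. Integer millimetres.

translate([0, 0, 741]) cube([1152, 626, 29]);
translate([56, 56, 0]) cube([76, 76, 741]);
translate([1020, 56, 0]) cube([76, 76, 741]);
translate([56, 494, 0]) cube([76, 76, 741]);
translate([1020, 494, 0]) cube([76, 76, 741]);
translate([1152, 143, 360]) {
  translate([0, 0, 372]) cube([334, 340, 38]);
  cube([42, 42, 372]);
  translate([292, 0, 0]) cube([42, 42, 372]);
  translate([0, 298, 0]) cube([42, 42, 372]);
  translate([292, 298, 0]) cube([42, 42, 372]);
}
translate([24, 444, 770]) {
  cube([98, 150, 2024]);
  translate([1005, 0, 0]) cube([98, 150, 2024]);
  translate([0, 0, 2024]) cube([1103, 150, 95]);
}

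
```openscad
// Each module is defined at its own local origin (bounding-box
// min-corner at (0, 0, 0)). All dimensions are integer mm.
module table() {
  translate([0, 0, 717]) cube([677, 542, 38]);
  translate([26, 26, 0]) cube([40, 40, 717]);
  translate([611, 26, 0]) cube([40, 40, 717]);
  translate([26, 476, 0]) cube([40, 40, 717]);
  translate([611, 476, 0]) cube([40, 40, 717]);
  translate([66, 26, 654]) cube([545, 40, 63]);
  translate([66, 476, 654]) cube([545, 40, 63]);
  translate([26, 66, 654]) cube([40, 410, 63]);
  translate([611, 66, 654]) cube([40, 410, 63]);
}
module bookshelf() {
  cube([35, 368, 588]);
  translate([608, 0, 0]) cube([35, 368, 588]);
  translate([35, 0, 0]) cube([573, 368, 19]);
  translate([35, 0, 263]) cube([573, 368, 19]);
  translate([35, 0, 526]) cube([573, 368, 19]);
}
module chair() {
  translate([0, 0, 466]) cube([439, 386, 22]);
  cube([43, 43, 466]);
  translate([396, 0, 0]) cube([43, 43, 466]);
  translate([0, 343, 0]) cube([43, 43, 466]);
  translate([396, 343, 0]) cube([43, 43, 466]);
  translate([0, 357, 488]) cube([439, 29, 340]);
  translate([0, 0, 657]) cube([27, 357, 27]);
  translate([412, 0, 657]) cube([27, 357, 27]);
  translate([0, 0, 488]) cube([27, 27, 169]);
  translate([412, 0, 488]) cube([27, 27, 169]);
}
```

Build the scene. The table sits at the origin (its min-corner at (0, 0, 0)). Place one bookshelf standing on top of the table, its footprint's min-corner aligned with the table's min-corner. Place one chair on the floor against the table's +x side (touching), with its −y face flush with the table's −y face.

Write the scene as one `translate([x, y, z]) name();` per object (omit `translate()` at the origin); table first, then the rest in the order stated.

table();
translate([0, 0, 755]) bookshelf();
translate([677, 0, 0]) chair();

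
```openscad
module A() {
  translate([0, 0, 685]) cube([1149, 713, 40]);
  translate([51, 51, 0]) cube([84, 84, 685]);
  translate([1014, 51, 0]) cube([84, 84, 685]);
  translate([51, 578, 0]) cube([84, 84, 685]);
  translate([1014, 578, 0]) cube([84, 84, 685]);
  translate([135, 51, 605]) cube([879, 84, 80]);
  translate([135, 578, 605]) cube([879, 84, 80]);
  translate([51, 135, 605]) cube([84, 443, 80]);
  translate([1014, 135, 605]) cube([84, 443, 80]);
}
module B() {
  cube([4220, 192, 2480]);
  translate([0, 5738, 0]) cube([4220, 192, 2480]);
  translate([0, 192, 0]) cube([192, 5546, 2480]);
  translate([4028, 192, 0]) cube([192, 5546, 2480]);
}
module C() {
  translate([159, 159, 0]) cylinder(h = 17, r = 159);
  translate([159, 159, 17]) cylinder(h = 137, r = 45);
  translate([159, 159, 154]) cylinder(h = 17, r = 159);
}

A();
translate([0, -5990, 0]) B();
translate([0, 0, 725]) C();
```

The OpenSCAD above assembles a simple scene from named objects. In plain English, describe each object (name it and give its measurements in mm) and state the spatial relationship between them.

A is a table with a 1149×713 mm rectangular top, 40 mm thick, top surface at z = 725 mm, supported by four 84×84 mm square legs, each inset 51 mm from the nearest pair of top edges, running from the floor. Four apron rails, 84 mm thick and 80 mm tall, run between adjacent legs with their top edges flush with the underside of the top and their outer faces flush with the legs' outer faces.

B is the wall frame of a small rectangular building: four walls, each 2480 mm tall and 192 mm thick, enclosing a footprint 4220 mm (x) by 5930 mm (y) outside-to-outside, with no floor or roof. The front and back walls (the −y and +y sides) span the full width; the two side walls fit between them.

C is a spool: two coaxial disc flanges of radius 159 mm and thickness 17 mm, joined by a core cylinder of radius 45 mm and height 137 mm. The lower flange rests on z = 0 and the three cylinders share a vertical axis.

The house frame is on the floor beside the table on its −y side. The spool is on top of the table.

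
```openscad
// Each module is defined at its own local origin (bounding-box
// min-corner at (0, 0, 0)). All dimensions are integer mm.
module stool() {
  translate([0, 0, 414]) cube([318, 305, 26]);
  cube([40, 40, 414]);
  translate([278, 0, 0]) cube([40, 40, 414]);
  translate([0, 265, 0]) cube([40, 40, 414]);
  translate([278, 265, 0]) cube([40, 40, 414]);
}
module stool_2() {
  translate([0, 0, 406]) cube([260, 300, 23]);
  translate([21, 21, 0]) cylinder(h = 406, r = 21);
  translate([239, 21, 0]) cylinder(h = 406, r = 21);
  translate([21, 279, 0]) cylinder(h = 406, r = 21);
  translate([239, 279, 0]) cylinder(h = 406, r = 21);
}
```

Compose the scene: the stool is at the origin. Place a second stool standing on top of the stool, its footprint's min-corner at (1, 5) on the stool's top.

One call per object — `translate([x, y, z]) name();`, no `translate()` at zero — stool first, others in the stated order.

stool();
translate([1, 5, 440]) stool_2();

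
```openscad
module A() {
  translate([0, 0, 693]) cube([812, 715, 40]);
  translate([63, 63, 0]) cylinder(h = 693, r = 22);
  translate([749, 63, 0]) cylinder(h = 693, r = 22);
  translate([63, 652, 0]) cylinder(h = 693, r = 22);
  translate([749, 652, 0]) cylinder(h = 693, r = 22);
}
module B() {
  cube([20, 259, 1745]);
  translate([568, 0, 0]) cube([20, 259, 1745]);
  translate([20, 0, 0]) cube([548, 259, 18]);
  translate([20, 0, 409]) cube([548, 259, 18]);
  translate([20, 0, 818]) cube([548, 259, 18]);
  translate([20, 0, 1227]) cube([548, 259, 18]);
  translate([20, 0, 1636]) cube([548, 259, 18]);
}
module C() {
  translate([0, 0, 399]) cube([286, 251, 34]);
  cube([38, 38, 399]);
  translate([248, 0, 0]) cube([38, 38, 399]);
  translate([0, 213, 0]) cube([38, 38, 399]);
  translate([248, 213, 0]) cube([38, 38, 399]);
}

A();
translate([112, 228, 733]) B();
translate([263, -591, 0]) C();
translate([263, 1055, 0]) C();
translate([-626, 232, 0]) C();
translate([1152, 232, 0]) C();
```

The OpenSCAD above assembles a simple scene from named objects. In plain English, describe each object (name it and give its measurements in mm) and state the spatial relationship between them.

A is a rectangular dining table. The top is 812×715×40 mm with its upper surface at z = 733 mm. It stands on four round legs of 44 mm diameter, each leg's bounding box inset 41 mm from the nearest pair of top edges, running from the floor to the underside of the top.

B is a bookshelf 588 mm wide overall, 259 mm deep and 1745 mm tall. The two sides are 20 mm thick vertical panels. 5 horizontal shelves of 18 mm thickness span between the inner faces of the sides; the lowest shelf sits on the floor and shelves are stacked with a clear vertical gap of 391 mm between each pair.

C is a four-legged stool. The seat is 286×251 mm, 34 mm thick, top at z = 433 mm. It stands on four square legs, each 38×38 mm in cross-section, from z = 0 to the seat underside, each flush with a corner of the seat.

The bookshelf is on top of the table, centred. Four stools sit around the table at the −y, +y, −x, +x sides.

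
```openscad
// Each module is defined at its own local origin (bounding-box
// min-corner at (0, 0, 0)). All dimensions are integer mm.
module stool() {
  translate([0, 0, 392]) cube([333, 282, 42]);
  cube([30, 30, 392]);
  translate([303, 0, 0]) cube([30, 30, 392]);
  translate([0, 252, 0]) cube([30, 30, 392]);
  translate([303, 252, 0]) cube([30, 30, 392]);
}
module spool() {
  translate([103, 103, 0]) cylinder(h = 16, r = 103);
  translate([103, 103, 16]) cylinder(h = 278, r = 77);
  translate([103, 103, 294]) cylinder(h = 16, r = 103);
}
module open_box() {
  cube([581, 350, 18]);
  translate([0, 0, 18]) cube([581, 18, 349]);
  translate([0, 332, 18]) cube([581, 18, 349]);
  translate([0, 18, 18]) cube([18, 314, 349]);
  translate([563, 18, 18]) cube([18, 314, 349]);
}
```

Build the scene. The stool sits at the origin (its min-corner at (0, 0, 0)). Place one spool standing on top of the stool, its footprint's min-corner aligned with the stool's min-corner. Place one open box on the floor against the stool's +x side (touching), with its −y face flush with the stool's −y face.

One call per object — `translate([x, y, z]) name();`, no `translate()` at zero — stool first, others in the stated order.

stool();
translate([0, 0, 434]) spool();
translate([333, 0, 0]) open_box();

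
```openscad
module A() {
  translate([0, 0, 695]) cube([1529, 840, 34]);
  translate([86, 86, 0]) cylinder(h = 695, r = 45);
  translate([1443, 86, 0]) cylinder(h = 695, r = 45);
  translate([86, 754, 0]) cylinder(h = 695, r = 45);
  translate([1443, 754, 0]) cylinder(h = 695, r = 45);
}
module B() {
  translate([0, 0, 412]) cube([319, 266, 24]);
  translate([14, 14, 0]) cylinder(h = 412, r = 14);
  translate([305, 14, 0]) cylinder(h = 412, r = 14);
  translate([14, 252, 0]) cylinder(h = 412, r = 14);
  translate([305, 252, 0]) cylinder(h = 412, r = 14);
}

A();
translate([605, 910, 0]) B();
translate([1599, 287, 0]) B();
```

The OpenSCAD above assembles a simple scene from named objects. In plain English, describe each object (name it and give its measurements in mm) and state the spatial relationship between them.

A is a table: top 1529 mm (x) × 840 mm (y), 34 mm thick, upper face at z = 729 mm, on four round legs of 90 mm diameter, each leg's bounding box inset 41 mm from the nearest pair of top edges, running from z = 0 to the bottom of the top.

B is a four-legged stool. The seat is a 319×266×24 mm slab whose top surface is at z = 436 mm; four round legs, each 28 mm in diameter, run from the floor (z = 0) to the underside of the seat, each leg's axis is inset half a diameter from the nearest pair of seat edges (so the leg's bounding box is flush with the corner).

Two stools sit around the table at the +y, +x sides.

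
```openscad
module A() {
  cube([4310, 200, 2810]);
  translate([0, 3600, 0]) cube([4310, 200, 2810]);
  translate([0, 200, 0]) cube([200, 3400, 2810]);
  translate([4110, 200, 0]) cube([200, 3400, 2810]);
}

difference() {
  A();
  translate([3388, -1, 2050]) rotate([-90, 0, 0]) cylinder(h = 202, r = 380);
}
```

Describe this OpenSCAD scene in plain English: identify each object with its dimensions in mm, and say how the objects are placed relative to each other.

A is the wall frame of a small rectangular building: four walls, each 2810 mm tall and 200 mm thick, enclosing a footprint 4310 mm (x) by 3800 mm (y) outside-to-outside, with no floor or roof. The front and back walls (the −y and +y sides) span the full width; the two side walls fit between them.

The house frame has a circular hole of radius 380 mm through its front wall, centred at (x = 3388, z = 2050).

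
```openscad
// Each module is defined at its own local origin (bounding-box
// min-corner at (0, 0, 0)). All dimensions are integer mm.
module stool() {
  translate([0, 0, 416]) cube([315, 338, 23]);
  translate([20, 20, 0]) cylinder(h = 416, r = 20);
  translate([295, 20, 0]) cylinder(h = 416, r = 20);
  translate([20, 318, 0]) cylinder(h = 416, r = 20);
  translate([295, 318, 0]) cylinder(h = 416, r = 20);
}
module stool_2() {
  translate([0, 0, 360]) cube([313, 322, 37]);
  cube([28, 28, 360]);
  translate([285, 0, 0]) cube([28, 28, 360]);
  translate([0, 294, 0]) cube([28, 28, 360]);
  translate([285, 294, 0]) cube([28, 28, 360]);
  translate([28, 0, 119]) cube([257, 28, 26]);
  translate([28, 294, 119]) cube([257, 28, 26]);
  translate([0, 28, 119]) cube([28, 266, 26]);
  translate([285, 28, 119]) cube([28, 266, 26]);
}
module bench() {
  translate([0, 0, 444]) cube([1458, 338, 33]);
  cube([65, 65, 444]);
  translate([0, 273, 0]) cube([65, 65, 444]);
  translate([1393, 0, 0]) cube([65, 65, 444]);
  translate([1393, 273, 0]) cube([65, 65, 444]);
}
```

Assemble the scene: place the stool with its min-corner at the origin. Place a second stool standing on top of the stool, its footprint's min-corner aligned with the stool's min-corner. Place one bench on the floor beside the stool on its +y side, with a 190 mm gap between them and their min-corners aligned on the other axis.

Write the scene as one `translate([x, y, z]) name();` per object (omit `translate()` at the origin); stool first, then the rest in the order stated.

stool();
translate([0, 0, 439]) stool_2();
translate([0, 528, 0]) bench();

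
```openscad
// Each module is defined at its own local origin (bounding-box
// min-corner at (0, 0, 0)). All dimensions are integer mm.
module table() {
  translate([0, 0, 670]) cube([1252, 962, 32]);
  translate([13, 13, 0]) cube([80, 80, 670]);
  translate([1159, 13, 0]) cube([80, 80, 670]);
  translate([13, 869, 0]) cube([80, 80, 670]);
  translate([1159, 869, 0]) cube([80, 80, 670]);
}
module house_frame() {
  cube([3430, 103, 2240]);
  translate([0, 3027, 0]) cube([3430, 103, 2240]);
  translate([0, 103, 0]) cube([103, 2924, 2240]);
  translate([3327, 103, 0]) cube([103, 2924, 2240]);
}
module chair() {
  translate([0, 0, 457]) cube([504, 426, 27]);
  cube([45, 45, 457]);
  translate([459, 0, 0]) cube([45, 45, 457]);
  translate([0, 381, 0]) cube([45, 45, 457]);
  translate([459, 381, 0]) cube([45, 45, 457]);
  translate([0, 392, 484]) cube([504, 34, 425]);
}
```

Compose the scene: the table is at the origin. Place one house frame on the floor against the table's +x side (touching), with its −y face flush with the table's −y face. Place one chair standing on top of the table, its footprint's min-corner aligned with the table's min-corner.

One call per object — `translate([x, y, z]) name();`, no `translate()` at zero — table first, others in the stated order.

table();
translate([1252, 0, 0]) house_frame();
translate([0, 0, 702]) chair();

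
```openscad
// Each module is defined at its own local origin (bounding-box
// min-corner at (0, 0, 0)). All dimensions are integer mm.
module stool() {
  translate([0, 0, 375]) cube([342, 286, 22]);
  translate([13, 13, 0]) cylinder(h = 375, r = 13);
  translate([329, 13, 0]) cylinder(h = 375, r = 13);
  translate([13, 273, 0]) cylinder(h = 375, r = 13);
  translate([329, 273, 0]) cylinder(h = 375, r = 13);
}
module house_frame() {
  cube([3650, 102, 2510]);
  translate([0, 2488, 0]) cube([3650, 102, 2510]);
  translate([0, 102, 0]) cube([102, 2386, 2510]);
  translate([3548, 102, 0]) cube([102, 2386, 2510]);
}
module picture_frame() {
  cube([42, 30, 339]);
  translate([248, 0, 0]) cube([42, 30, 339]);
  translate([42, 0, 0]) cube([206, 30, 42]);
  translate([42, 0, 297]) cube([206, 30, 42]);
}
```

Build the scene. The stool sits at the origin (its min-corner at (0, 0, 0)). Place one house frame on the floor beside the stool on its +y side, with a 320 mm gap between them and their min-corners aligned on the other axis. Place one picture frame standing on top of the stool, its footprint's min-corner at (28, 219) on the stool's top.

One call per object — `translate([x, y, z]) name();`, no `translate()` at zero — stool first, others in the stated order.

stool();
translate([0, 606, 0]) house_frame();
translate([28, 219, 397]) picture_frame();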